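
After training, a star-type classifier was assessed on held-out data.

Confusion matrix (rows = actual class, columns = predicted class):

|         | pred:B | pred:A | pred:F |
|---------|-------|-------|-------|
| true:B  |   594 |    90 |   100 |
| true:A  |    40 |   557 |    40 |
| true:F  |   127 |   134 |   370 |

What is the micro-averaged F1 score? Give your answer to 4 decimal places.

0.7412

Micro-averaging pools counts across classes: ΣTP=1521, ΣFP=531, ΣFN=531.
Micro-F1 score = 2·TP/(2·TP+FP+FN) on pooled counts = 0.7412 (equals overall accuracy in single-label multiclass).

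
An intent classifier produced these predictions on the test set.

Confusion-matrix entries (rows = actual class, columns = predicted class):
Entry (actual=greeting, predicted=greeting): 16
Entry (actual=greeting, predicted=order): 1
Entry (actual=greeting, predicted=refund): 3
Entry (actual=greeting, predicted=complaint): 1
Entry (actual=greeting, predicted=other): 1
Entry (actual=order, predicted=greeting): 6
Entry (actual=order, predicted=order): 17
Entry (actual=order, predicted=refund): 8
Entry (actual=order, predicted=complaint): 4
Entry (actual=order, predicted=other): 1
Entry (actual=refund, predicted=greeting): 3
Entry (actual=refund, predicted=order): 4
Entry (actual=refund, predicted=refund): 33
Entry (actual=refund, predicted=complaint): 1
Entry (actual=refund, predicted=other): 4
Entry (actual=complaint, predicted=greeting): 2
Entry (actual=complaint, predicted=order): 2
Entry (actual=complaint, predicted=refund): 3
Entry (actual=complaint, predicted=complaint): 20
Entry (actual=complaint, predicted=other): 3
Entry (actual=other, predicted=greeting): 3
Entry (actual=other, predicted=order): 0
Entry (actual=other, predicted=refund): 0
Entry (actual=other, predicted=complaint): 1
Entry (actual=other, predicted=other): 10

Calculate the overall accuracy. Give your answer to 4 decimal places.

0.6531

Accuracy = trace / total = (16+17+33+20+10=96) / 147 = 96/147 = 0.6531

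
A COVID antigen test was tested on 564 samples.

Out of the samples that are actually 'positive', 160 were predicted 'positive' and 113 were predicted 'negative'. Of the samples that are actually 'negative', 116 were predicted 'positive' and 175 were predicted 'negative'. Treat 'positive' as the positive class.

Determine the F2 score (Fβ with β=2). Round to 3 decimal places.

0.585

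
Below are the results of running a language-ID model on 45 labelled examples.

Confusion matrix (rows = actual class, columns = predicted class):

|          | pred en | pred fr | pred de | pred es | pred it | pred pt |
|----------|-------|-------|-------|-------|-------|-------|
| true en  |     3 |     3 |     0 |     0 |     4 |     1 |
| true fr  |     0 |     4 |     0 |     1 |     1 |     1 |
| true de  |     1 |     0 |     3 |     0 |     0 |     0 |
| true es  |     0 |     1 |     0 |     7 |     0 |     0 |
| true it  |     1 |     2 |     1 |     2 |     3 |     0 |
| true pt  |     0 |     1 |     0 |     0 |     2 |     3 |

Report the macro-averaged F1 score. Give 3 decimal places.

Per-class F1 score (2·TP/(2·TP+FP+FN)):
  en: TP=3, FP=0+1+0+1+0=2, FN=3+0+0+4+1=8 → 6/16 = 0.3750
  fr: TP=4, FP=3+0+1+2+1=7, FN=0+0+1+1+1=3 → 8/18 = 0.4444
  de: TP=3, FP=0+0+0+1+0=1, FN=1+0+0+0+0=1 → 6/8 = 0.7500
  es: TP=7, FP=0+1+0+2+0=3, FN=0+1+0+0+0=1 → 14/18 = 0.7778
  it: TP=3, FP=4+1+0+0+2=7, FN=1+2+1+2+0=6 → 6/19 = 0.3158
  pt: TP=3, FP=1+1+0+0+0=2, FN=0+1+0+0+2=3 → 6/11 = 0.5455
Macro-F1 score = mean = (0.3750 + 0.4444 + 0.7500 + 0.7778 + 0.3158 + 0.5455) / 6 = 0.535

0.535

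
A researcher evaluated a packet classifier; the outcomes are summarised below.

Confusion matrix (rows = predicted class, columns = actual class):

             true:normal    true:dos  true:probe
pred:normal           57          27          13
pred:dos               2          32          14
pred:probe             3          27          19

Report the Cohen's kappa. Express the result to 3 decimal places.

Observed agreement pₒ = trace/N = 108/194 = 0.5567
Expected agreement pₑ = Σ (rowᵢ·colᵢ)/N² = (62·97 + 86·48 + 46·49)/194² = 0.3294
κ = (pₒ − pₑ)/(1 − pₑ) = (0.5567 − 0.3294)/(1 − 0.3294) = 0.339

0.339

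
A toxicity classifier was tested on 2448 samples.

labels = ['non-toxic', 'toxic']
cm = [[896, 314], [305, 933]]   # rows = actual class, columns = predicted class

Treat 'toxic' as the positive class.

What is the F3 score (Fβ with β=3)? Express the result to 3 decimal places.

0.753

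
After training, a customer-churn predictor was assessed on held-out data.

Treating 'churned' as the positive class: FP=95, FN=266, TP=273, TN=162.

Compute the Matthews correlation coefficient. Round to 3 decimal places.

0.128

MCC = (TP·TN − FP·FN) / √((TP+FP)(TP+FN)(TN+FP)(TN+FN))
Numerator = 273·162 − 95·266 = 18956
Denominator = √(368·539·257·428) = √21817926592 = 147708.9252
MCC = 18956 / 147708.9252 = 0.128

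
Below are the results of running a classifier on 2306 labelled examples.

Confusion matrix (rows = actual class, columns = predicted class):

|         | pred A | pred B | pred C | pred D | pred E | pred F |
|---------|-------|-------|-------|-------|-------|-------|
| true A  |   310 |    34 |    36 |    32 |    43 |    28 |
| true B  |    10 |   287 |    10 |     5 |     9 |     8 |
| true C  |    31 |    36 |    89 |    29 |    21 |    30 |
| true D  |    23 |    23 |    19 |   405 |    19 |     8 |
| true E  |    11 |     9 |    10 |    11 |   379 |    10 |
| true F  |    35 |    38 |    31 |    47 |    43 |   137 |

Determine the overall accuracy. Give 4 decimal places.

0.6969

Accuracy = trace / total = (310+287+89+405+379+137=1607) / 2306 = 1607/2306 = 0.6969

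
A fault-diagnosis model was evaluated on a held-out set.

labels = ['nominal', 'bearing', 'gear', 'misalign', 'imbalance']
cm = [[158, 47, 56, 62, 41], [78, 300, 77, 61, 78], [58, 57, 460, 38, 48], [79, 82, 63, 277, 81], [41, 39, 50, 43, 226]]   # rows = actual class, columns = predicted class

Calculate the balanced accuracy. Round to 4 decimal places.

0.5355

Balanced accuracy = mean of per-class recall.
  nominal: recall = 158/364 = 0.43407
  bearing: recall = 300/594 = 0.50505
  gear: recall = 460/661 = 0.69592
  misalign: recall = 277/582 = 0.47595
  imbalance: recall = 226/399 = 0.56642
Mean = (0.43407 + 0.50505 + 0.69592 + 0.47595 + 0.56642) / 5 = 0.5355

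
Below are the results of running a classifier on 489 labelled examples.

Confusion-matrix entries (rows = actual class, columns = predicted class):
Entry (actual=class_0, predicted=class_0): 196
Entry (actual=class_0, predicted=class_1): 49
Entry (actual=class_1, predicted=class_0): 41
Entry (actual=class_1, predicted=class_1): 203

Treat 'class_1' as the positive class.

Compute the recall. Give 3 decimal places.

0.832

Recall = TP/(TP+FN) = 203/(203+41) = 203/244 = 0.832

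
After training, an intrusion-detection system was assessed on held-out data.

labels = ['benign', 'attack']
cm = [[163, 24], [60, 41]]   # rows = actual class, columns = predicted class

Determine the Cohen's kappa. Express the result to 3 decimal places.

0.302

Observed agreement pₒ = trace/N = 204/288 = 0.7083
Expected agreement pₑ = Σ (rowᵢ·colᵢ)/N² = (187·223 + 101·65)/288² = 0.5819
κ = (pₒ − pₑ)/(1 − pₑ) = (0.7083 − 0.5819)/(1 − 0.5819) = 0.302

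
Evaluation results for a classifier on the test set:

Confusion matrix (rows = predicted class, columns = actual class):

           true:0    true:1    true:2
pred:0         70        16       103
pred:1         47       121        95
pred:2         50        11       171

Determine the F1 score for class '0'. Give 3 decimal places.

0.393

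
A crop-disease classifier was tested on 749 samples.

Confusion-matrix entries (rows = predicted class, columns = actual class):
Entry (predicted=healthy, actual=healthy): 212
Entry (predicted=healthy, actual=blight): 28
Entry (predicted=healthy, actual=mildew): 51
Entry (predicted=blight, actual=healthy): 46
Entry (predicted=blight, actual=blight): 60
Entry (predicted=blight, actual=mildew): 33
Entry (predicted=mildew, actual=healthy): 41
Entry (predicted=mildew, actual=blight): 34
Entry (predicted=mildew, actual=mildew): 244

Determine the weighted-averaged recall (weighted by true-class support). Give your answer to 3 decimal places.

0.689

Per-class recall (TP/(TP+FN)):
  healthy: TP=212, FN=46+41=87 → 212/299 = 0.7090
  blight: TP=60, FN=28+34=62 → 60/122 = 0.4918
  mildew: TP=244, FN=51+33=84 → 244/328 = 0.7439
Weighted-recall = Σ (supportᵢ/N)·recallᵢ with N=749: (299/749)·0.7090 + (122/749)·0.4918 + (328/749)·0.7439 = 0.689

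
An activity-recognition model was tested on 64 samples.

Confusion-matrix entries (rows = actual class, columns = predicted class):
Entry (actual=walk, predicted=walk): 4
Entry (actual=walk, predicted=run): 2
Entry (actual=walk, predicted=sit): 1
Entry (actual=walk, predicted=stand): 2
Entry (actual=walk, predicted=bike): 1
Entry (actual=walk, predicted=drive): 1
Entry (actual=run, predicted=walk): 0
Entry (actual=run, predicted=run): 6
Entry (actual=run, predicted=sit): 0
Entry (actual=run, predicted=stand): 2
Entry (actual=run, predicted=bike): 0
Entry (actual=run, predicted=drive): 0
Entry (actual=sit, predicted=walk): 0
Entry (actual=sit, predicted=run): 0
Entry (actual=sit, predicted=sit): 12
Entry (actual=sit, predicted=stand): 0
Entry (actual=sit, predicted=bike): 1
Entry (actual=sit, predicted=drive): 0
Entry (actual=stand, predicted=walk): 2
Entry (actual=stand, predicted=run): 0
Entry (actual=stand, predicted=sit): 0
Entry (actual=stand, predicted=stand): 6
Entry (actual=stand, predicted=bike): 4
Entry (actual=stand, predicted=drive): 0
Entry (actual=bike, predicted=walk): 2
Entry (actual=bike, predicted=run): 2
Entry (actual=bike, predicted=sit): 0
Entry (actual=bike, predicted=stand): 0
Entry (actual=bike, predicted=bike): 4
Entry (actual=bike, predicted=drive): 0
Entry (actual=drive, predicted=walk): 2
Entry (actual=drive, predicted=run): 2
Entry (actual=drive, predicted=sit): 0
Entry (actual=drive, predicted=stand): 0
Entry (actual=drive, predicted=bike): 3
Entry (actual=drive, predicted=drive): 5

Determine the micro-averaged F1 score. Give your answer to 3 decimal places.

0.578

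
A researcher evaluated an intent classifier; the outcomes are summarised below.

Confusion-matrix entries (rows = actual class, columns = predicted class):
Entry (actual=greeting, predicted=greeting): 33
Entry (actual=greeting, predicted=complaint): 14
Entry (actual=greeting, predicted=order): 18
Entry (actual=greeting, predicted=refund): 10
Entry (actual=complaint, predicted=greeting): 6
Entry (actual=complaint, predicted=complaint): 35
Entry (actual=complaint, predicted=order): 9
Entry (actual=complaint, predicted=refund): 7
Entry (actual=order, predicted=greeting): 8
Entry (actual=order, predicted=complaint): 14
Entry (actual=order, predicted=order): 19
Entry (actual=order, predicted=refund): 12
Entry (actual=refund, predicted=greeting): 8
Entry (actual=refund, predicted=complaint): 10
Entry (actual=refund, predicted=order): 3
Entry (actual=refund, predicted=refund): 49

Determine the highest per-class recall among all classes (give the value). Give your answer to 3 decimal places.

0.700

Per-class recall (TP/(TP+FN)):
  greeting: TP=33, FN=14+18+10=42 → 33/75 = 0.4400
  complaint: TP=35, FN=6+9+7=22 → 35/57 = 0.6140
  order: TP=19, FN=8+14+12=34 → 19/53 = 0.3585
  refund: TP=49, FN=8+10+3=21 → 49/70 = 0.7000
Highest is class 'refund' with recall = 0.700.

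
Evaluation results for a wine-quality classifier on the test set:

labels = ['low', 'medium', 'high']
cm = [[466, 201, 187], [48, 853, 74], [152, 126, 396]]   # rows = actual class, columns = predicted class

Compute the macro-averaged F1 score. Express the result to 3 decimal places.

Per-class F1 score (2·TP/(2·TP+FP+FN)):
  low: TP=466, FP=48+152=200, FN=201+187=388 → 932/1520 = 0.6132
  medium: TP=853, FP=201+126=327, FN=48+74=122 → 1706/2155 = 0.7916
  high: TP=396, FP=187+74=261, FN=152+126=278 → 792/1331 = 0.5950
Macro-F1 score = mean = (0.6132 + 0.7916 + 0.5950) / 3 = 0.667

0.667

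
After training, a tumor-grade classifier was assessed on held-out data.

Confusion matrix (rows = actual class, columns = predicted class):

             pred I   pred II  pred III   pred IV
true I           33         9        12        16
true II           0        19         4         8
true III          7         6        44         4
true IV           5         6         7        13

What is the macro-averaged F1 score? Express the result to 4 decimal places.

Per-class F1 score (2·TP/(2·TP+FP+FN)):
  I: TP=33, FP=0+7+5=12, FN=9+12+16=37 → 66/115 = 0.57391
  II: TP=19, FP=9+6+6=21, FN=0+4+8=12 → 38/71 = 0.53521
  III: TP=44, FP=12+4+7=23, FN=7+6+4=17 → 88/128 = 0.68750
  IV: TP=13, FP=16+8+4=28, FN=5+6+7=18 → 26/72 = 0.36111
Macro-F1 score = mean = (0.57391 + 0.53521 + 0.68750 + 0.36111) / 4 = 0.5394

0.5394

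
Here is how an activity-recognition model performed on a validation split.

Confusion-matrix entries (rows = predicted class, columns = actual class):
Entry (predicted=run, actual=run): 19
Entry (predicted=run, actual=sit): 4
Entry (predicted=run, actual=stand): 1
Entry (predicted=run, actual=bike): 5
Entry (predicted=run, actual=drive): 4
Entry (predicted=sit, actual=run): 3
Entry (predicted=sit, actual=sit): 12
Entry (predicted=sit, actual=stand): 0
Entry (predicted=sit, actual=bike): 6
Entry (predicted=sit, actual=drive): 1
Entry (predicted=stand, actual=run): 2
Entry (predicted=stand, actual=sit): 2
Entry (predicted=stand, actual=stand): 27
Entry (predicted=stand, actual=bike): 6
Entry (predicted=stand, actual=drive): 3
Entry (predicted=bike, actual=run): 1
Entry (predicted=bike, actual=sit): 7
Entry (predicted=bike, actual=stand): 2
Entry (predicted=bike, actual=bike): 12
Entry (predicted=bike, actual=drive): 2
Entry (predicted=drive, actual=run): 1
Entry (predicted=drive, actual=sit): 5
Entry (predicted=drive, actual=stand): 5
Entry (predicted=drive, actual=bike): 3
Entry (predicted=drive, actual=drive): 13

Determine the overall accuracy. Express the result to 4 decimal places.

Accuracy = trace / total = (19+12+27+12+13=83) / 146 = 83/146 = 0.5685

0.5685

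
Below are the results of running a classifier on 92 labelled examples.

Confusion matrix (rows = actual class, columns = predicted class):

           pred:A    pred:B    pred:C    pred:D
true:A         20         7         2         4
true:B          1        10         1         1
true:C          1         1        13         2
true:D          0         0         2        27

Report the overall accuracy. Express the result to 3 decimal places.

Accuracy = trace / total = (20+10+13+27=70) / 92 = 70/92 = 0.761

0.761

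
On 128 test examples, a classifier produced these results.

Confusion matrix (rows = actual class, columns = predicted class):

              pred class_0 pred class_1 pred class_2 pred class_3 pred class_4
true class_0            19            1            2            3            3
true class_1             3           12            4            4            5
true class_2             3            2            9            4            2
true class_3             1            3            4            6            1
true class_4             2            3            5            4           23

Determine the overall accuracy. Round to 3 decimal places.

Accuracy = trace / total = (19+12+9+6+23=69) / 128 = 69/128 = 0.539

0.539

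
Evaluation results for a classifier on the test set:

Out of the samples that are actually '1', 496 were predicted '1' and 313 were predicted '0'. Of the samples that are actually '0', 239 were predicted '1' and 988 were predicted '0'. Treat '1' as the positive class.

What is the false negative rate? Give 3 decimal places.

FNR = FN/(FN+TP) = 313/(313+496) = 0.387

0.387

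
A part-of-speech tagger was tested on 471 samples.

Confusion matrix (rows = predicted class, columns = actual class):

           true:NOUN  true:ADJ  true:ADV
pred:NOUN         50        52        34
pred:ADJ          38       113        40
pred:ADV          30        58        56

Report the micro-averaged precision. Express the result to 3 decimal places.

0.465

Micro-averaging pools counts across classes: ΣTP=219, ΣFP=252, ΣFN=252.
Micro-precision = TP/(TP+FP) on pooled counts = 0.465 (equals overall accuracy in single-label multiclass).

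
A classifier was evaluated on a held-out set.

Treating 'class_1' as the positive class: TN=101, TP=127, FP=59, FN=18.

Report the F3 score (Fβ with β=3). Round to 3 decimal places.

Fβ = (1+β²)·TP / ((1+β²)·TP + β²·FN + FP), with β²=9
= 10·127 / (10·127 + 9·18 + 59) = 0.852

0.852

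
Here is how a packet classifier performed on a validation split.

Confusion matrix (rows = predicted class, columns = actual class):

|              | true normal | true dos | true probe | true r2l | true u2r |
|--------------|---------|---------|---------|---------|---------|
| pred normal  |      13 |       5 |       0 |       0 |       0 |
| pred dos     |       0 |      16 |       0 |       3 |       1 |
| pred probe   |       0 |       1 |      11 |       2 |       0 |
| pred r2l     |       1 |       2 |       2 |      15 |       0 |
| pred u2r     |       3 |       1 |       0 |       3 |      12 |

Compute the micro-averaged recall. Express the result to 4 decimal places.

Micro-averaging pools counts across classes: ΣTP=67, ΣFP=24, ΣFN=24.
Micro-recall = TP/(TP+FN) on pooled counts = 0.7363 (equals overall accuracy in single-label multiclass).

0.7363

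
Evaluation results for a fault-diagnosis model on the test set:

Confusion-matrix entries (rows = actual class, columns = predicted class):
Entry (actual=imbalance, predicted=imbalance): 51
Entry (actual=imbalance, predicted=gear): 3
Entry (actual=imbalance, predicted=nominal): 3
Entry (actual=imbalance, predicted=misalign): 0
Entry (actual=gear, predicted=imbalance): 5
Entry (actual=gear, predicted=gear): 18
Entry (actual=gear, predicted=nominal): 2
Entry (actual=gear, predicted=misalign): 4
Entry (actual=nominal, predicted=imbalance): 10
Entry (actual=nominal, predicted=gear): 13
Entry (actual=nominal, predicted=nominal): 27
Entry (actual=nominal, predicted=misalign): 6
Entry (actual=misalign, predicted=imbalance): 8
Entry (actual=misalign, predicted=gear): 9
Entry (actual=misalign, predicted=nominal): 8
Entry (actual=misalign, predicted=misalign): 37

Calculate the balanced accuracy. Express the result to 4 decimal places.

Balanced accuracy = mean of per-class recall.
  imbalance: recall = 51/57 = 0.89474
  gear: recall = 18/29 = 0.62069
  nominal: recall = 27/56 = 0.48214
  misalign: recall = 37/62 = 0.59677
Mean = (0.89474 + 0.62069 + 0.48214 + 0.59677) / 4 = 0.6486

0.6486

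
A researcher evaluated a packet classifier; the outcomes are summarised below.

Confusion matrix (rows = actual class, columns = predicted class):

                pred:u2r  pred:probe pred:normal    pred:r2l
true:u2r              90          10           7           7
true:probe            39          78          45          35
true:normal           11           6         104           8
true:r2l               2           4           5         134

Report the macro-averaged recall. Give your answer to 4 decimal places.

Per-class recall (TP/(TP+FN)):
  u2r: TP=90, FN=10+7+7=24 → 90/114 = 0.78947
  probe: TP=78, FN=39+45+35=119 → 78/197 = 0.39594
  normal: TP=104, FN=11+6+8=25 → 104/129 = 0.80620
  r2l: TP=134, FN=2+4+5=11 → 134/145 = 0.92414
Macro-recall = mean = (0.78947 + 0.39594 + 0.80620 + 0.92414) / 4 = 0.7289

0.7289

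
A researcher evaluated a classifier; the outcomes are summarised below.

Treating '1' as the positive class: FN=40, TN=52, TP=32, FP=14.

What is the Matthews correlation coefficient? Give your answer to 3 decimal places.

0.246

MCC = (TP·TN − FP·FN) / √((TP+FP)(TP+FN)(TN+FP)(TN+FN))
Numerator = 32·52 − 14·40 = 1104
Denominator = √(46·72·66·92) = √20110464 = 4484.4692
MCC = 1104 / 4484.4692 = 0.246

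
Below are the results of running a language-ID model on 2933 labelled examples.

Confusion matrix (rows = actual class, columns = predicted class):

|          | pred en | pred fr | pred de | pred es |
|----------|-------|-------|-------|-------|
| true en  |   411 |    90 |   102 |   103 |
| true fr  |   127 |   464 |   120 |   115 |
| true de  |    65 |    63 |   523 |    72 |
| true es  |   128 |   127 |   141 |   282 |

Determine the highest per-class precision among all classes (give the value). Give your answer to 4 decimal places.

Per-class precision (TP/(TP+FP)):
  en: TP=411, FP=127+65+128=320 → 411/731 = 0.56224
  fr: TP=464, FP=90+63+127=280 → 464/744 = 0.62366
  de: TP=523, FP=102+120+141=363 → 523/886 = 0.59029
  es: TP=282, FP=103+115+72=290 → 282/572 = 0.49301
Highest is class 'fr' with precision = 0.6237.

0.6237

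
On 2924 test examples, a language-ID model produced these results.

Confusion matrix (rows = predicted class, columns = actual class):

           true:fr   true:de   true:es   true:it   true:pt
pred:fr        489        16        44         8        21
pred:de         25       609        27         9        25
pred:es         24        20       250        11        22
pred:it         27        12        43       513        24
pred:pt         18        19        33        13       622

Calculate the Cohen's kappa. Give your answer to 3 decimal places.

Observed agreement pₒ = trace/N = 2483/2924 = 0.8492
Expected agreement pₑ = Σ (rowᵢ·colᵢ)/N² = (583·578 + 676·695 + 397·327 + 554·619 + 714·705)/2924² = 0.2085
κ = (pₒ − pₑ)/(1 − pₑ) = (0.8492 − 0.2085)/(1 − 0.2085) = 0.809

0.809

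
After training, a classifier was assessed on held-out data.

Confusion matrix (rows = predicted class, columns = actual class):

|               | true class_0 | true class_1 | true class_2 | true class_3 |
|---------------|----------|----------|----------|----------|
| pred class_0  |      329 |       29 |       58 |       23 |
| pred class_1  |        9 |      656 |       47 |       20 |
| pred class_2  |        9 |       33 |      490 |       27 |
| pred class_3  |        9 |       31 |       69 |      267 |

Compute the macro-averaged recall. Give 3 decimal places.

Per-class recall (TP/(TP+FN)):
  class_0: TP=329, FN=9+9+9=27 → 329/356 = 0.9242
  class_1: TP=656, FN=29+33+31=93 → 656/749 = 0.8758
  class_2: TP=490, FN=58+47+69=174 → 490/664 = 0.7380
  class_3: TP=267, FN=23+20+27=70 → 267/337 = 0.7923
Macro-recall = mean = (0.9242 + 0.8758 + 0.7380 + 0.7923) / 4 = 0.833

0.833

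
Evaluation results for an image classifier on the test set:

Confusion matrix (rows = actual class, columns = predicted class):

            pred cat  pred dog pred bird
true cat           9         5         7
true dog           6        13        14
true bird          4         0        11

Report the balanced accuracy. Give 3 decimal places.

0.519

Balanced accuracy = mean of per-class recall.
  cat: recall = 9/21 = 0.4286
  dog: recall = 13/33 = 0.3939
  bird: recall = 11/15 = 0.7333
Mean = (0.4286 + 0.3939 + 0.7333) / 3 = 0.519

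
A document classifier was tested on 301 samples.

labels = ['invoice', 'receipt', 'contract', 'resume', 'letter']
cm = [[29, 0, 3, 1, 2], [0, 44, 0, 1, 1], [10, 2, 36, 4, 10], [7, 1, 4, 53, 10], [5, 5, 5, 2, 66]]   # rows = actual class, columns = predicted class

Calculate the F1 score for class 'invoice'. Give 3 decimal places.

0.674

Treat 'invoice' as positive and all other classes as negative.
F1 score = 2·TP/(2·TP+FP+FN).
invoice: TP=29, FP=0+10+7+5=22, FN=0+3+1+2=6 → 58/86 = 0.6744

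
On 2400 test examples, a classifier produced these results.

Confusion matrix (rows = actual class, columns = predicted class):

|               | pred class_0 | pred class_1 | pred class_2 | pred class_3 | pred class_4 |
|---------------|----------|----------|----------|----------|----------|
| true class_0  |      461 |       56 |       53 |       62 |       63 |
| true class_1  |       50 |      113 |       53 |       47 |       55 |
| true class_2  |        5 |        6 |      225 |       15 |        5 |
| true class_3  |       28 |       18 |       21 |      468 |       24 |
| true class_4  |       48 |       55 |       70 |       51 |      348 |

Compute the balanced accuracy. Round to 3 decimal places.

Balanced accuracy = mean of per-class recall.
  class_0: recall = 461/695 = 0.6633
  class_1: recall = 113/318 = 0.3553
  class_2: recall = 225/256 = 0.8789
  class_3: recall = 468/559 = 0.8372
  class_4: recall = 348/572 = 0.6084
Mean = (0.6633 + 0.3553 + 0.8789 + 0.8372 + 0.6084) / 5 = 0.669

0.669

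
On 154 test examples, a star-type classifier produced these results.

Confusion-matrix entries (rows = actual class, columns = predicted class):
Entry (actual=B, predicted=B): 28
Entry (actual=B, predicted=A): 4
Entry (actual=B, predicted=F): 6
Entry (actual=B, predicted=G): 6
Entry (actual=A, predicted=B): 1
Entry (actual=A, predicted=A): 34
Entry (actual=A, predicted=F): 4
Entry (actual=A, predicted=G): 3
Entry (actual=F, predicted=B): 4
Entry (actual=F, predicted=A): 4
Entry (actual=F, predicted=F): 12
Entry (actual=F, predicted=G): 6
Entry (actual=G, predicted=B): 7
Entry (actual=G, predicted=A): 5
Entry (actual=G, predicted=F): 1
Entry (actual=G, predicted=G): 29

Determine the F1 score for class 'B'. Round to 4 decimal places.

Take TP from the diagonal, FP from the rest of the 'B' prediction marginal, FN from the rest of the 'B' actual marginal.
F1 score = 2·TP/(2·TP+FP+FN).
B: TP=28, FP=1+4+7=12, FN=4+6+6=16 → 56/84 = 0.66667

0.6667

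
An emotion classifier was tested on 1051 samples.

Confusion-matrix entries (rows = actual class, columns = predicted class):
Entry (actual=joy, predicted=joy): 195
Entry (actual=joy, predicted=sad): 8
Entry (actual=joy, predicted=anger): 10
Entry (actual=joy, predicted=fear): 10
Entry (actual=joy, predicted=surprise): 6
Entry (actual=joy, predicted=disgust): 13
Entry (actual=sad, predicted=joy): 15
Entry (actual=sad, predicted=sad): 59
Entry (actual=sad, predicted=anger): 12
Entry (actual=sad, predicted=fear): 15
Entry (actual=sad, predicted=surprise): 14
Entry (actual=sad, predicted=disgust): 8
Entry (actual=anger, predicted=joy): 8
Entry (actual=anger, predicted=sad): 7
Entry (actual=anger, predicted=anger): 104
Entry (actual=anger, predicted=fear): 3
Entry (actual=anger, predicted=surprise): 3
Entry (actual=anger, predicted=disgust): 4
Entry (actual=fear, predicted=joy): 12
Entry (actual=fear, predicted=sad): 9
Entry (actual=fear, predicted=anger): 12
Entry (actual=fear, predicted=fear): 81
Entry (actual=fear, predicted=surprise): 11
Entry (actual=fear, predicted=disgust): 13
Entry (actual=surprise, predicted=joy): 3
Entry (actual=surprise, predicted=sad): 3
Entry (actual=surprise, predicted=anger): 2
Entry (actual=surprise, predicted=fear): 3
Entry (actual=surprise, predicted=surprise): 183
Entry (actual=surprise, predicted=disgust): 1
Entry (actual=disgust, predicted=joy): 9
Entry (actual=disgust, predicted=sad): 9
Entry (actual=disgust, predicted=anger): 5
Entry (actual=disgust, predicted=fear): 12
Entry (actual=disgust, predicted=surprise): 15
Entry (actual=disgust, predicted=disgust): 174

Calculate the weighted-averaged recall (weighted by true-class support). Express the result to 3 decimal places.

0.757

Per-class recall (TP/(TP+FN)):
  joy: TP=195, FN=8+10+10+6+13=47 → 195/242 = 0.8058
  sad: TP=59, FN=15+12+15+14+8=64 → 59/123 = 0.4797
  anger: TP=104, FN=8+7+3+3+4=25 → 104/129 = 0.8062
  fear: TP=81, FN=12+9+12+11+13=57 → 81/138 = 0.5870
  surprise: TP=183, FN=3+3+2+3+1=12 → 183/195 = 0.9385
  disgust: TP=174, FN=9+9+5+12+15=50 → 174/224 = 0.7768
Weighted-recall = Σ (supportᵢ/N)·recallᵢ with N=1051: (242/1051)·0.8058 + (123/1051)·0.4797 + (129/1051)·0.8062 + (138/1051)·0.5870 + (195/1051)·0.9385 + (224/1051)·0.7768 = 0.757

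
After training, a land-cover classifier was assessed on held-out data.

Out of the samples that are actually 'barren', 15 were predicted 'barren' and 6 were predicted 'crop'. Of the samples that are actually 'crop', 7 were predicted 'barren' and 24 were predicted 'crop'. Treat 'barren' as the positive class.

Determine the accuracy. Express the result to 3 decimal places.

Accuracy = (TP+TN)/N = (15+24)/52 = 0.750

0.750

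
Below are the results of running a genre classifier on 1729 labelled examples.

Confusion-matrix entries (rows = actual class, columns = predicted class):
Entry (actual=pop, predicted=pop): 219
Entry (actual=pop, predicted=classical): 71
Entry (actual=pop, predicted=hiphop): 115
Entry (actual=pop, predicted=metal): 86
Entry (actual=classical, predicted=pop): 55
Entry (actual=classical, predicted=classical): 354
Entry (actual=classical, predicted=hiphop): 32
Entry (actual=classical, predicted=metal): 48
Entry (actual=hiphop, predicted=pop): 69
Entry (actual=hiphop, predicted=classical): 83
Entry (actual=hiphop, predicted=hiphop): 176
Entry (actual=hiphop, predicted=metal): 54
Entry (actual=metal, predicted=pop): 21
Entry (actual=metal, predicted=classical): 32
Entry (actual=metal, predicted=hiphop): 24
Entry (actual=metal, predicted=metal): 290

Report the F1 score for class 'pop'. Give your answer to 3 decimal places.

0.512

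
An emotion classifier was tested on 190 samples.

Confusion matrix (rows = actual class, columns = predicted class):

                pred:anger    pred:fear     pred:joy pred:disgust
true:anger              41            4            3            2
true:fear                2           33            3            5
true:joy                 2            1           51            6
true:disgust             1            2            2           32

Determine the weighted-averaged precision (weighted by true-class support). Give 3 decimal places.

Per-class precision (TP/(TP+FP)):
  anger: TP=41, FP=2+2+1=5 → 41/46 = 0.8913
  fear: TP=33, FP=4+1+2=7 → 33/40 = 0.8250
  joy: TP=51, FP=3+3+2=8 → 51/59 = 0.8644
  disgust: TP=32, FP=2+5+6=13 → 32/45 = 0.7111
Weighted-precision = Σ (supportᵢ/N)·precisionᵢ with N=190: (50/190)·0.8913 + (43/190)·0.8250 + (60/190)·0.8644 + (37/190)·0.7111 = 0.833

0.833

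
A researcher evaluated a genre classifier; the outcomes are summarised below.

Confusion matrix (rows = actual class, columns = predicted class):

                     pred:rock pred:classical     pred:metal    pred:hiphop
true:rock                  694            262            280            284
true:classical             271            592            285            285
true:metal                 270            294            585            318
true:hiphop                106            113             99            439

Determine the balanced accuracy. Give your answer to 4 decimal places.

Balanced accuracy = mean of per-class recall.
  rock: recall = 694/1520 = 0.45658
  classical: recall = 592/1433 = 0.41312
  metal: recall = 585/1467 = 0.39877
  hiphop: recall = 439/757 = 0.57992
Mean = (0.45658 + 0.41312 + 0.39877 + 0.57992) / 4 = 0.4621

0.4621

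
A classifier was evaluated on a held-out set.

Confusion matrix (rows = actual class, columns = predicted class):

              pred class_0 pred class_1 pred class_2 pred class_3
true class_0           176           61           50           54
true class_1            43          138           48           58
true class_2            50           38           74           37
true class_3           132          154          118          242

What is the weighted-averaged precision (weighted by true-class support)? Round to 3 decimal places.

0.476

Per-class precision (TP/(TP+FP)):
  class_0: TP=176, FP=43+50+132=225 → 176/401 = 0.4389
  class_1: TP=138, FP=61+38+154=253 → 138/391 = 0.3529
  class_2: TP=74, FP=50+48+118=216 → 74/290 = 0.2552
  class_3: TP=242, FP=54+58+37=149 → 242/391 = 0.6189
Weighted-precision = Σ (supportᵢ/N)·precisionᵢ with N=1473: (341/1473)·0.4389 + (287/1473)·0.3529 + (199/1473)·0.2552 + (646/1473)·0.6189 = 0.476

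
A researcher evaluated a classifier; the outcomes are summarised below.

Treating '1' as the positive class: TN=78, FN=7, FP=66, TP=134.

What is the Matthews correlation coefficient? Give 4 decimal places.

0.5377

MCC = (TP·TN − FP·FN) / √((TP+FP)(TP+FN)(TN+FP)(TN+FN))
Numerator = 134·78 − 66·7 = 9990
Denominator = √(200·141·144·85) = √345168000 = 18578.6975
MCC = 9990 / 18578.6975 = 0.5377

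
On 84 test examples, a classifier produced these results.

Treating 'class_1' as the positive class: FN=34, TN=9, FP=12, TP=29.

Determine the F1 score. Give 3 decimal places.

Precision = TP/(TP+FP) = 29/41 = 0.7073
Recall = TP/(TP+FN) = 29/63 = 0.4603
F1 = 2·TP/(2·TP+FP+FN) = 58/104 = 0.558

0.558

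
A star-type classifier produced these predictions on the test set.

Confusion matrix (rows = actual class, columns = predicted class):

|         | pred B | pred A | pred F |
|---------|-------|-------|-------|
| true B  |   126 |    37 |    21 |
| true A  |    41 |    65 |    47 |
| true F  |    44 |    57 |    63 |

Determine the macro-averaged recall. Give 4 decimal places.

Per-class recall (TP/(TP+FN)):
  B: TP=126, FN=37+21=58 → 126/184 = 0.68478
  A: TP=65, FN=41+47=88 → 65/153 = 0.42484
  F: TP=63, FN=44+57=101 → 63/164 = 0.38415
Macro-recall = mean = (0.68478 + 0.42484 + 0.38415) / 3 = 0.4979

0.4979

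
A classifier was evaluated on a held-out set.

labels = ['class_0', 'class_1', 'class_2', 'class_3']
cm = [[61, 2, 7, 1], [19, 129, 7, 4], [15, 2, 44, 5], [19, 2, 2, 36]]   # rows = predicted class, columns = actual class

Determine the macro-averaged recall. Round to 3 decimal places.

Per-class recall (TP/(TP+FN)):
  class_0: TP=61, FN=19+15+19=53 → 61/114 = 0.5351
  class_1: TP=129, FN=2+2+2=6 → 129/135 = 0.9556
  class_2: TP=44, FN=7+7+2=16 → 44/60 = 0.7333
  class_3: TP=36, FN=1+4+5=10 → 36/46 = 0.7826
Macro-recall = mean = (0.5351 + 0.9556 + 0.7333 + 0.7826) / 4 = 0.752

0.752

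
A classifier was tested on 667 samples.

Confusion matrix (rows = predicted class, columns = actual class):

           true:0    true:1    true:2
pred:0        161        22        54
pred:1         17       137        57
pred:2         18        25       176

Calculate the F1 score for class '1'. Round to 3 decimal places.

0.694

Take TP from the diagonal, FP from the rest of the '1' prediction marginal, FN from the rest of the '1' actual marginal.
F1 score = 2·TP/(2·TP+FP+FN).
1: TP=137, FP=17+57=74, FN=22+25=47 → 274/395 = 0.6937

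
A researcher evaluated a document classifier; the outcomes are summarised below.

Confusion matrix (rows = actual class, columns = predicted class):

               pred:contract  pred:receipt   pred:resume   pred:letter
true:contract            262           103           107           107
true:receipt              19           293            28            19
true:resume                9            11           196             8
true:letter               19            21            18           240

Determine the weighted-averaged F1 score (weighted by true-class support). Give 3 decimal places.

0.668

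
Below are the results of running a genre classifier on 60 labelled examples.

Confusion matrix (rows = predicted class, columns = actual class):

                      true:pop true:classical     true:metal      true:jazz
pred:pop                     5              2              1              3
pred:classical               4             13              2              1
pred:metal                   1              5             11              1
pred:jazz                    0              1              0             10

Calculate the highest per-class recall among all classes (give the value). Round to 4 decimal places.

Per-class recall (TP/(TP+FN)):
  pop: TP=5, FN=4+1+0=5 → 5/10 = 0.50000
  classical: TP=13, FN=2+5+1=8 → 13/21 = 0.61905
  metal: TP=11, FN=1+2+0=3 → 11/14 = 0.78571
  jazz: TP=10, FN=3+1+1=5 → 10/15 = 0.66667
Highest is class 'metal' with recall = 0.7857.

0.7857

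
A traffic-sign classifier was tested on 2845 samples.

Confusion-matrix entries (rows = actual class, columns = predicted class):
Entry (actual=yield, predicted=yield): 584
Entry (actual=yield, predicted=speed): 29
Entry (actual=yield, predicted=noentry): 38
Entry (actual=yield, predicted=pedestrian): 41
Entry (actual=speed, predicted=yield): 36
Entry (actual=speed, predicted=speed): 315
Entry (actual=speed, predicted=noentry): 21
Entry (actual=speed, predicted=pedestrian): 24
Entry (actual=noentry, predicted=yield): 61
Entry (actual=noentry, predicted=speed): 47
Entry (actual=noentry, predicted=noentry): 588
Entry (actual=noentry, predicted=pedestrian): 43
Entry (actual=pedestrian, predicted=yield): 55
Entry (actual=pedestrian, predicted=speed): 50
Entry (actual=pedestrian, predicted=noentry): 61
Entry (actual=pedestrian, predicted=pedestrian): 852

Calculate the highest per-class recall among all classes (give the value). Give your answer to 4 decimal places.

0.8439

Per-class recall (TP/(TP+FN)):
  yield: TP=584, FN=29+38+41=108 → 584/692 = 0.84393
  speed: TP=315, FN=36+21+24=81 → 315/396 = 0.79545
  noentry: TP=588, FN=61+47+43=151 → 588/739 = 0.79567
  pedestrian: TP=852, FN=55+50+61=166 → 852/1018 = 0.83694
Highest is class 'yield' with recall = 0.8439.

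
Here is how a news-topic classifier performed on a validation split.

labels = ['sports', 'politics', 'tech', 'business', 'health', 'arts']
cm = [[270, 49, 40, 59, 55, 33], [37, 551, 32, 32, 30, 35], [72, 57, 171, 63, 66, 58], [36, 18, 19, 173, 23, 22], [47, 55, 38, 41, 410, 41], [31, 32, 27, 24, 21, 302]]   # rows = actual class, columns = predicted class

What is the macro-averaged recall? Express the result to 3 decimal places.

0.598

Per-class recall (TP/(TP+FN)):
  sports: TP=270, FN=49+40+59+55+33=236 → 270/506 = 0.5336
  politics: TP=551, FN=37+32+32+30+35=166 → 551/717 = 0.7685
  tech: TP=171, FN=72+57+63+66+58=316 → 171/487 = 0.3511
  business: TP=173, FN=36+18+19+23+22=118 → 173/291 = 0.5945
  health: TP=410, FN=47+55+38+41+41=222 → 410/632 = 0.6487
  arts: TP=302, FN=31+32+27+24+21=135 → 302/437 = 0.6911
Macro-recall = mean = (0.5336 + 0.7685 + 0.3511 + 0.5945 + 0.6487 + 0.6911) / 6 = 0.598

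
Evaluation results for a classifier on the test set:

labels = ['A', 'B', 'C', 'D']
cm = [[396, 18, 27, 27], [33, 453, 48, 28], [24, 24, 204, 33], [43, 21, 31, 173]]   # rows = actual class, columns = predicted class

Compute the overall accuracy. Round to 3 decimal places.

0.774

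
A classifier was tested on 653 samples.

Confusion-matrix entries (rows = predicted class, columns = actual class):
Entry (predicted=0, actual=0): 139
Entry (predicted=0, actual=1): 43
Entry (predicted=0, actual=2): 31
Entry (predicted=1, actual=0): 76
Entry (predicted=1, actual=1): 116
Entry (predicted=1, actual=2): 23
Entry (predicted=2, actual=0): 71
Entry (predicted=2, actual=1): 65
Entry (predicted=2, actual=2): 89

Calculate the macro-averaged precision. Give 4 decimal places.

0.5292

Per-class precision (TP/(TP+FP)):
  0: TP=139, FP=43+31=74 → 139/213 = 0.65258
  1: TP=116, FP=76+23=99 → 116/215 = 0.53953
  2: TP=89, FP=71+65=136 → 89/225 = 0.39556
Macro-precision = mean = (0.65258 + 0.53953 + 0.39556) / 3 = 0.5292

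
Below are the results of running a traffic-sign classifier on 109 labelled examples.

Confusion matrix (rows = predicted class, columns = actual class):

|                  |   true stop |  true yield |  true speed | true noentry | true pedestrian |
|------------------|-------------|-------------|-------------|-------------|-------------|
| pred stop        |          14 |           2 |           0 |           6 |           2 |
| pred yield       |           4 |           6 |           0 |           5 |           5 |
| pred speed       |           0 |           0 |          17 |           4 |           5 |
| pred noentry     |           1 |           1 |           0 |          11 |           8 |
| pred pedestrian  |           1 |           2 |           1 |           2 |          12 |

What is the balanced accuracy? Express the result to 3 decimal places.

0.592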